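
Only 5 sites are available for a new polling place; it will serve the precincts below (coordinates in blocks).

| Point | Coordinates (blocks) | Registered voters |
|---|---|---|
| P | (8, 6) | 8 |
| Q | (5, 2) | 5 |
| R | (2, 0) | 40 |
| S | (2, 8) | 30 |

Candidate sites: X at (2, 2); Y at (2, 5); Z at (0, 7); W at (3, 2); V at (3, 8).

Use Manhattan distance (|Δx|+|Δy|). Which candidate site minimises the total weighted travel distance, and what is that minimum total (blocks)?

Total weighted distance at each candidate:
  X (2, 2): total = 355
  Y (2, 5): total = 376
  Z (0, 7): total = 572
  W (3, 2): total = 412
  V (3, 8): total = 486
Minimum is at X with total 355 blocks.

X, total 355 blocks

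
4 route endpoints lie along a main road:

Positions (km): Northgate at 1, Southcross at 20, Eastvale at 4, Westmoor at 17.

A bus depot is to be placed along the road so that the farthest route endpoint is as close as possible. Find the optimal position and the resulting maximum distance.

location 10.5, max distance 9.5

The 1-center on a line is the midpoint of the two extreme points: leftmost at 1, rightmost at 20.
Optimal location = (1 + 20)/2 = 10.5; maximum distance = (20 − 1)/2 = 9.5.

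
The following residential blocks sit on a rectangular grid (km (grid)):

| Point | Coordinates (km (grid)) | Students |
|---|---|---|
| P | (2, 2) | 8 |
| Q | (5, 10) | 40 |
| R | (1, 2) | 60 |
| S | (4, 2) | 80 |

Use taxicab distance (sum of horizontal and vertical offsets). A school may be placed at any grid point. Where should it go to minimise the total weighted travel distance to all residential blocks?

Manhattan distance separates: Σwᵢ(|x−xᵢ|+|y−yᵢ|) = Σwᵢ|x−xᵢ| + Σwᵢ|y−yᵢ|, so x and y are optimised independently as 1-D weighted medians.
Total weight W = 188; half = 94.
x-coordinate, sorted with cumulative weight:
  x=1 (R, w=60) cum 60
  x=2 (P, w=8) cum 68
  x=4 (S, w=80) cum 148  ← median
  x=5 (Q, w=40) cum 188
⇒ x* = 4
y-coordinate, sorted with cumulative weight:
  y=2 (P, w=8) cum 8
  y=2 (R, w=60) cum 68
  y=2 (S, w=80) cum 148  ← median
  y=10 (Q, w=40) cum 188
⇒ y* = 2

(4, 2)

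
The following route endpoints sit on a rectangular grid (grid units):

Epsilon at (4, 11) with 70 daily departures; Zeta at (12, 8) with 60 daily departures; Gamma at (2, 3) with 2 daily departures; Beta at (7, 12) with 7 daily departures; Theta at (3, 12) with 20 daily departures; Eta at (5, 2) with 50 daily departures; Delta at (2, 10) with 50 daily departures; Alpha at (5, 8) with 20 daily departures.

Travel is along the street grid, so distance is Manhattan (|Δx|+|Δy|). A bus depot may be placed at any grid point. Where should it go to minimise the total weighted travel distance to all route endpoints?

(4, 10)

Manhattan distance separates: Σwᵢ(|x−xᵢ|+|y−yᵢ|) = Σwᵢ|x−xᵢ| + Σwᵢ|y−yᵢ|, so x and y are optimised independently as 1-D weighted medians.
Total weight W = 279; half = 139.5.
x-coordinate, sorted with cumulative weight:
  x=2 (Gamma, w=2) cum 2
  x=2 (Delta, w=50) cum 52
  x=3 (Theta, w=20) cum 72
  x=4 (Epsilon, w=70) cum 142  ← median
  x=5 (Eta, w=50) cum 192
  x=5 (Alpha, w=20) cum 212
  x=7 (Beta, w=7) cum 219
  x=12 (Zeta, w=60) cum 279
⇒ x* = 4
y-coordinate, sorted with cumulative weight:
  y=2 (Eta, w=50) cum 50
  y=3 (Gamma, w=2) cum 52
  y=8 (Zeta, w=60) cum 112
  y=8 (Alpha, w=20) cum 132
  y=10 (Delta, w=50) cum 182  ← median
  y=11 (Epsilon, w=70) cum 252
  y=12 (Beta, w=7) cum 259
  y=12 (Theta, w=20) cum 279
⇒ y* = 10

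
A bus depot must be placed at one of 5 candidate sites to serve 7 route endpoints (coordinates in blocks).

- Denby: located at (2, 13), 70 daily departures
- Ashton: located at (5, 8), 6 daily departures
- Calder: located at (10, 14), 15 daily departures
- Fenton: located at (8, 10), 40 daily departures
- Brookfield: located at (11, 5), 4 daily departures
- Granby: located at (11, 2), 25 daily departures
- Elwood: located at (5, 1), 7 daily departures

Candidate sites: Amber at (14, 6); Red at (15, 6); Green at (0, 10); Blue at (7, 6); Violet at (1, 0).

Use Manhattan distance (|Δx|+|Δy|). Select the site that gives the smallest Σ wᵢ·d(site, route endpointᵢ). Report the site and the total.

Blue, total 1498 blocks

Total weighted distance at each candidate:
  Amber (14, 6): total = 2265
  Red (15, 6): total = 2432
  Green (0, 10): total = 1559
  Blue (7, 6): total = 1498
  Violet (1, 0): total = 2472
Minimum is at Blue with total 1498 blocks.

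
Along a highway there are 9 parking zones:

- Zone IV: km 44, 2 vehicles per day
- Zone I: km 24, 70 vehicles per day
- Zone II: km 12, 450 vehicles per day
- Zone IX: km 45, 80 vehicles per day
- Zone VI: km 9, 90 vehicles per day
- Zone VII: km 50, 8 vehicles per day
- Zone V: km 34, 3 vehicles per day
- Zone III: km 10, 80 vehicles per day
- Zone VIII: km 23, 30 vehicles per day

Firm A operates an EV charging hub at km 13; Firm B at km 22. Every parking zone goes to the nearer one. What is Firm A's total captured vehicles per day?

The indifferent point is the midpoint (13+22)/2 = 17.5; parking zones left of it (closer to Firm A at 13) go to Firm A, those right go to Firm B.
  Zone VI at 9 (w=90) → Firm A
  Zone III at 10 (w=80) → Firm A
  Zone II at 12 (w=450) → Firm A
  Zone VIII at 23 (w=30) → Firm B
  Zone I at 24 (w=70) → Firm B
  Zone V at 34 (w=3) → Firm B
  Zone IV at 44 (w=2) → Firm B
  Zone IX at 45 (w=80) → Firm B
  Zone VII at 50 (w=8) → Firm B
Firm A captures 620; Firm B captures 193.

620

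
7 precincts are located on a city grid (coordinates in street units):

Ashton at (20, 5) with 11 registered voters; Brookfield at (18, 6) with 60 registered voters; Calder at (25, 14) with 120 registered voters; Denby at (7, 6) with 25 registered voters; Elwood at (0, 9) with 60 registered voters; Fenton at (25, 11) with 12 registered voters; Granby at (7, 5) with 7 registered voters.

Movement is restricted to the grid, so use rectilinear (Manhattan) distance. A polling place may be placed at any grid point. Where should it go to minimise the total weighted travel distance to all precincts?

(18, 9)

Manhattan distance separates: Σwᵢ(|x−xᵢ|+|y−yᵢ|) = Σwᵢ|x−xᵢ| + Σwᵢ|y−yᵢ|, so x and y are optimised independently as 1-D weighted medians.
Total weight W = 295; half = 147.5.
x-coordinate, sorted with cumulative weight:
  x=0 (Elwood, w=60) cum 60
  x=7 (Denby, w=25) cum 85
  x=7 (Granby, w=7) cum 92
  x=18 (Brookfield, w=60) cum 152  ← median
  x=20 (Ashton, w=11) cum 163
  x=25 (Calder, w=120) cum 283
  x=25 (Fenton, w=12) cum 295
⇒ x* = 18
y-coordinate, sorted with cumulative weight:
  y=5 (Ashton, w=11) cum 11
  y=5 (Granby, w=7) cum 18
  y=6 (Brookfield, w=60) cum 78
  y=6 (Denby, w=25) cum 103
  y=9 (Elwood, w=60) cum 163  ← median
  y=11 (Fenton, w=12) cum 175
  y=14 (Calder, w=120) cum 295
⇒ y* = 9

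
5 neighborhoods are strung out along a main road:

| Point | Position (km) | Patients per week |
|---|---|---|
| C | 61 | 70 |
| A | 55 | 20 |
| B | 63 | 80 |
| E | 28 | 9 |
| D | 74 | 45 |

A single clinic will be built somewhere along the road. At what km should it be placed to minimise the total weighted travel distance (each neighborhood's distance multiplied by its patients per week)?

For a sum of weighted absolute distances on a line, the optimum is the weighted median (not the mean). Total weight W = 224; half-weight = 112.
Sort by position and accumulate weight:
  km 28 (E, w=9) → cum 9
  km 55 (A, w=20) → cum 29
  km 61 (C, w=70) → cum 99
  km 63 (B, w=80) → cum 179  ≥ 112 → median here
  km 74 (D, w=45) → cum 224
Optimal location: km 63.

x = 63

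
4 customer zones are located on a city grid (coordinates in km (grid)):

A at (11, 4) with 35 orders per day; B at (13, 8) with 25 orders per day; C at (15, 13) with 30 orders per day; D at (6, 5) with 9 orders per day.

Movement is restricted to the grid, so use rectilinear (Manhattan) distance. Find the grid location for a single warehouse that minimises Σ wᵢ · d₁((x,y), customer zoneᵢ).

Manhattan distance separates: Σwᵢ(|x−xᵢ|+|y−yᵢ|) = Σwᵢ|x−xᵢ| + Σwᵢ|y−yᵢ|, so x and y are optimised independently as 1-D weighted medians.
Total weight W = 99; half = 49.5.
x-coordinate, sorted with cumulative weight:
  x=6 (D, w=9) cum 9
  x=11 (A, w=35) cum 44
  x=13 (B, w=25) cum 69  ← median
  x=15 (C, w=30) cum 99
⇒ x* = 13
y-coordinate, sorted with cumulative weight:
  y=4 (A, w=35) cum 35
  y=5 (D, w=9) cum 44
  y=8 (B, w=25) cum 69  ← median
  y=13 (C, w=30) cum 99
⇒ y* = 8

(13, 8)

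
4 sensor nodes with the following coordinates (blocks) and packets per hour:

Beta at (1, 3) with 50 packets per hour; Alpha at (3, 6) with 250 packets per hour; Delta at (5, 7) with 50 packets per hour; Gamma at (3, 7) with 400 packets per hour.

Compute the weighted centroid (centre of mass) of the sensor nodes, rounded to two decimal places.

(3.00, 6.40)

The minimiser of Σwᵢ‖p−pᵢ‖² is the weighted centroid p* = (Σwᵢpᵢ)/(Σwᵢ).
Σwᵢ = 750.
Σwᵢxᵢ = 50·1 + 250·3 + 50·5 + 400·3 = 2250.
Σwᵢyᵢ = 50·3 + 250·6 + 50·7 + 400·7 = 4800.
x* = 2250/750 = 3.00, y* = 4800/750 = 6.40.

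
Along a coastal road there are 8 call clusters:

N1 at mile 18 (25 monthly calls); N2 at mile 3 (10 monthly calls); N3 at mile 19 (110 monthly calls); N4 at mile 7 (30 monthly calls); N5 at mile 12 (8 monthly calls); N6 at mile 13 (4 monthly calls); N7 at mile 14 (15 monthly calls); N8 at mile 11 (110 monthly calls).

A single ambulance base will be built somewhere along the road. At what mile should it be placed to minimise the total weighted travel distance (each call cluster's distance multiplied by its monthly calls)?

x = 12

For a sum of weighted absolute distances on a line, the optimum is the weighted median (not the mean). Total weight W = 312; half-weight = 156.
Sort by position and accumulate weight:
  mile 3 (N2, w=10) → cum 10
  mile 7 (N4, w=30) → cum 40
  mile 11 (N8, w=110) → cum 150
  mile 12 (N5, w=8) → cum 158  ≥ 156 → median here
  mile 13 (N6, w=4) → cum 162
  mile 14 (N7, w=15) → cum 177
  mile 18 (N1, w=25) → cum 202
  mile 19 (N3, w=110) → cum 312
Optimal location: mile 12.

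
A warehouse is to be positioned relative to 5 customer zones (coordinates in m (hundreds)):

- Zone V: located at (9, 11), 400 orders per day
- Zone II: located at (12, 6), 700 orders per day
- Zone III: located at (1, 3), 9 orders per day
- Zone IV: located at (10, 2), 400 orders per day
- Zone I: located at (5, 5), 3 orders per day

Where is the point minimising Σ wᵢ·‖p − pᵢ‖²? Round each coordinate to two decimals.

(10.60, 6.24)

The minimiser of Σwᵢ‖p−pᵢ‖² is the weighted centroid p* = (Σwᵢpᵢ)/(Σwᵢ).
Σwᵢ = 1512.
Σwᵢxᵢ = 400·9 + 700·12 + 9·1 + 400·10 + 3·5 = 16024.
Σwᵢyᵢ = 400·11 + 700·6 + 9·3 + 400·2 + 3·5 = 9442.
x* = 16024/1512 = 10.60, y* = 9442/1512 = 6.24.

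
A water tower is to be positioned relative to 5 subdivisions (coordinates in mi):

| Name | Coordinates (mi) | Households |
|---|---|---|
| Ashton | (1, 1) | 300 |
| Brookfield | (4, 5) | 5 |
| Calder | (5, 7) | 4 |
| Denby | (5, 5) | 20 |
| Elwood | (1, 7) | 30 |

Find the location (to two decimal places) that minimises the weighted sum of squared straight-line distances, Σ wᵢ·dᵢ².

(1.31, 1.85)

The minimiser of Σwᵢ‖p−pᵢ‖² is the weighted centroid p* = (Σwᵢpᵢ)/(Σwᵢ).
Σwᵢ = 359.
Σwᵢxᵢ = 300·1 + 5·4 + 4·5 + 20·5 + 30·1 = 470.
Σwᵢyᵢ = 300·1 + 5·5 + 4·7 + 20·5 + 30·7 = 663.
x* = 470/359 = 1.31, y* = 663/359 = 1.85.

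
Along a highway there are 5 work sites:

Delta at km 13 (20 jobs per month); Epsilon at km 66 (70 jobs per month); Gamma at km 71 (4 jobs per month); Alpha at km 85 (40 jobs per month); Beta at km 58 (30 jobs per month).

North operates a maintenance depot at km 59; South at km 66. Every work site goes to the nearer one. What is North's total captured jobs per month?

The indifferent point is the midpoint (59+66)/2 = 62.5; work sites left of it (closer to North at 59) go to North, those right go to South.
  Delta at 13 (w=20) → North
  Beta at 58 (w=30) → North
  Epsilon at 66 (w=70) → South
  Gamma at 71 (w=4) → South
  Alpha at 85 (w=40) → South
North captures 50; South captures 114.

50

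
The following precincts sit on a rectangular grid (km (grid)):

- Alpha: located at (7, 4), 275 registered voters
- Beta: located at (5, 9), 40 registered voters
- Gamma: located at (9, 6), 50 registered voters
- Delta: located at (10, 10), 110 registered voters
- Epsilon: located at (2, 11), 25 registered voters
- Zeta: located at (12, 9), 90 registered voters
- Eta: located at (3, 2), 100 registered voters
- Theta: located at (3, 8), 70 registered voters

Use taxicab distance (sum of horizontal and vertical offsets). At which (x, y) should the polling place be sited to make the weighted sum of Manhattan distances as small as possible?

(7, 6)

Manhattan distance separates: Σwᵢ(|x−xᵢ|+|y−yᵢ|) = Σwᵢ|x−xᵢ| + Σwᵢ|y−yᵢ|, so x and y are optimised independently as 1-D weighted medians.
Total weight W = 760; half = 380.
x-coordinate, sorted with cumulative weight:
  x=2 (Epsilon, w=25) cum 25
  x=3 (Eta, w=100) cum 125
  x=3 (Theta, w=70) cum 195
  x=5 (Beta, w=40) cum 235
  x=7 (Alpha, w=275) cum 510  ← median
  x=9 (Gamma, w=50) cum 560
  x=10 (Delta, w=110) cum 670
  x=12 (Zeta, w=90) cum 760
⇒ x* = 7
y-coordinate, sorted with cumulative weight:
  y=2 (Eta, w=100) cum 100
  y=4 (Alpha, w=275) cum 375
  y=6 (Gamma, w=50) cum 425  ← median
  y=8 (Theta, w=70) cum 495
  y=9 (Beta, w=40) cum 535
  y=9 (Zeta, w=90) cum 625
  y=10 (Delta, w=110) cum 735
  y=11 (Epsilon, w=25) cum 760
⇒ y* = 6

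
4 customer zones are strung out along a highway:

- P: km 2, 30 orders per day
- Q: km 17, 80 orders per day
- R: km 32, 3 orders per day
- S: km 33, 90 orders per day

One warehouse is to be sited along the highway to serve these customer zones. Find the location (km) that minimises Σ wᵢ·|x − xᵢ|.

For a sum of weighted absolute distances on a line, the optimum is the weighted median (not the mean). Total weight W = 203; half-weight = 101.5.
Sort by position and accumulate weight:
  km 2 (P, w=30) → cum 30
  km 17 (Q, w=80) → cum 110  ≥ 101.5 → median here
  km 32 (R, w=3) → cum 113
  km 33 (S, w=90) → cum 203
Optimal location: km 17.

x = 17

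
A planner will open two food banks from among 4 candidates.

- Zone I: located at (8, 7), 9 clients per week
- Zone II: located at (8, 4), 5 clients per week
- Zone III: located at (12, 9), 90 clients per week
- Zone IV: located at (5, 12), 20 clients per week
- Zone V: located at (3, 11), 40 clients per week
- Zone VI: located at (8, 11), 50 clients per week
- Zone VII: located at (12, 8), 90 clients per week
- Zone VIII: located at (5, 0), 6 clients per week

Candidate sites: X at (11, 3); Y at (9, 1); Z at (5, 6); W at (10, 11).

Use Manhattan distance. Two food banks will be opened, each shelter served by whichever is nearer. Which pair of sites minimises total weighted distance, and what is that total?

{Z, W}, total 1407

Evaluate every pair (each demand assigned to the nearer of the two):
  {Z, W}: total = 1407
  {Y, W}: total = 1414
  {X, W}: total = 1438
  {X, Z}: total = 2062
  {Y, Z}: total = 2596
  {X, Y}: total = 2773
Best pair: {Z, W} with total 1407.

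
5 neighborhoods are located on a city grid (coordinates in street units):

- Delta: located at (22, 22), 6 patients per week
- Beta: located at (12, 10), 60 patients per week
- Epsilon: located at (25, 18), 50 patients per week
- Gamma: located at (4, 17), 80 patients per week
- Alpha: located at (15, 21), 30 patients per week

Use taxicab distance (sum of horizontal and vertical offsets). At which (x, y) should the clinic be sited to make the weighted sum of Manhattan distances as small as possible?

Manhattan distance separates: Σwᵢ(|x−xᵢ|+|y−yᵢ|) = Σwᵢ|x−xᵢ| + Σwᵢ|y−yᵢ|, so x and y are optimised independently as 1-D weighted medians.
Total weight W = 226; half = 113.
x-coordinate, sorted with cumulative weight:
  x=4 (Gamma, w=80) cum 80
  x=12 (Beta, w=60) cum 140  ← median
  x=15 (Alpha, w=30) cum 170
  x=22 (Delta, w=6) cum 176
  x=25 (Epsilon, w=50) cum 226
⇒ x* = 12
y-coordinate, sorted with cumulative weight:
  y=10 (Beta, w=60) cum 60
  y=17 (Gamma, w=80) cum 140  ← median
  y=18 (Epsilon, w=50) cum 190
  y=21 (Alpha, w=30) cum 220
  y=22 (Delta, w=6) cum 226
⇒ y* = 17

(12, 17)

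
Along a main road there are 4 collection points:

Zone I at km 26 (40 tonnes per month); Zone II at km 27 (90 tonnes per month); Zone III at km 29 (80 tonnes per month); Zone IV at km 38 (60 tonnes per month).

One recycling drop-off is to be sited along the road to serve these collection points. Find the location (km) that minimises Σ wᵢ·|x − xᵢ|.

For a sum of weighted absolute distances on a line, the optimum is the weighted median (not the mean). Total weight W = 270; half-weight = 135.
Sort by position and accumulate weight:
  km 26 (Zone I, w=40) → cum 40
  km 27 (Zone II, w=90) → cum 130
  km 29 (Zone III, w=80) → cum 210  ≥ 135 → median here
  km 38 (Zone IV, w=60) → cum 270
Optimal location: km 29.

x = 29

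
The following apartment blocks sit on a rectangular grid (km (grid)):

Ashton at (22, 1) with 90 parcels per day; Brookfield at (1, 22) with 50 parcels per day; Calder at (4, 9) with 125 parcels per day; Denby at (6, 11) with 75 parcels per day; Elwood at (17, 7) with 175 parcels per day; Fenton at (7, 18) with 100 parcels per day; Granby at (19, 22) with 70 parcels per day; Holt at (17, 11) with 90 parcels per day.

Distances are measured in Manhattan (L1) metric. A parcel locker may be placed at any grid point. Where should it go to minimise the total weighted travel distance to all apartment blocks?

Manhattan distance separates: Σwᵢ(|x−xᵢ|+|y−yᵢ|) = Σwᵢ|x−xᵢ| + Σwᵢ|y−yᵢ|, so x and y are optimised independently as 1-D weighted medians.
Total weight W = 775; half = 387.5.
x-coordinate, sorted with cumulative weight:
  x=1 (Brookfield, w=50) cum 50
  x=4 (Calder, w=125) cum 175
  x=6 (Denby, w=75) cum 250
  x=7 (Fenton, w=100) cum 350
  x=17 (Elwood, w=175) cum 525  ← median
  x=17 (Holt, w=90) cum 615
  x=19 (Granby, w=70) cum 685
  x=22 (Ashton, w=90) cum 775
⇒ x* = 17
y-coordinate, sorted with cumulative weight:
  y=1 (Ashton, w=90) cum 90
  y=7 (Elwood, w=175) cum 265
  y=9 (Calder, w=125) cum 390  ← median
  y=11 (Denby, w=75) cum 465
  y=11 (Holt, w=90) cum 555
  y=18 (Fenton, w=100) cum 655
  y=22 (Brookfield, w=50) cum 705
  y=22 (Granby, w=70) cum 775
⇒ y* = 9

(17, 9)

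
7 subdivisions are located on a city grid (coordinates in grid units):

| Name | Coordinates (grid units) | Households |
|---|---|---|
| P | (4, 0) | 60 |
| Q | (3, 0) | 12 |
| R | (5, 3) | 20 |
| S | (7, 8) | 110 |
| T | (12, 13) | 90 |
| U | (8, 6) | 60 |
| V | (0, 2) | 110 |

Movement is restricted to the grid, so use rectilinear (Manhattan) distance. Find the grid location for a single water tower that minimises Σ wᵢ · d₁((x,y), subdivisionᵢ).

Manhattan distance separates: Σwᵢ(|x−xᵢ|+|y−yᵢ|) = Σwᵢ|x−xᵢ| + Σwᵢ|y−yᵢ|, so x and y are optimised independently as 1-D weighted medians.
Total weight W = 462; half = 231.
x-coordinate, sorted with cumulative weight:
  x=0 (V, w=110) cum 110
  x=3 (Q, w=12) cum 122
  x=4 (P, w=60) cum 182
  x=5 (R, w=20) cum 202
  x=7 (S, w=110) cum 312  ← median
  x=8 (U, w=60) cum 372
  x=12 (T, w=90) cum 462
⇒ x* = 7
y-coordinate, sorted with cumulative weight:
  y=0 (P, w=60) cum 60
  y=0 (Q, w=12) cum 72
  y=2 (V, w=110) cum 182
  y=3 (R, w=20) cum 202
  y=6 (U, w=60) cum 262  ← median
  y=8 (S, w=110) cum 372
  y=13 (T, w=90) cum 462
⇒ y* = 6

(7, 6)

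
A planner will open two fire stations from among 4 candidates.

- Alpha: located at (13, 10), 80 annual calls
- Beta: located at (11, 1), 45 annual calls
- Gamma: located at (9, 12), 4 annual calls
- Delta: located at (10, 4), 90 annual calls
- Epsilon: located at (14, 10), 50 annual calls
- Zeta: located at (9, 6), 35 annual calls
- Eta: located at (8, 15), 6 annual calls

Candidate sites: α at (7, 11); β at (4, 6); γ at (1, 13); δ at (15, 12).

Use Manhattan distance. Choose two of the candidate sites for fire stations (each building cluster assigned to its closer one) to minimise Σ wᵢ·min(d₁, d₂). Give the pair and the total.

{β, δ}, total 1989

Evaluate every pair (each demand assigned to the nearer of the two):
  {β, δ}: total = 1989
  {α, δ}: total = 2287
  {α, β}: total = 2437
  {α, γ}: total = 2777
  {γ, δ}: total = 2813
  {β, γ}: total = 3265
Best pair: {β, δ} with total 1989.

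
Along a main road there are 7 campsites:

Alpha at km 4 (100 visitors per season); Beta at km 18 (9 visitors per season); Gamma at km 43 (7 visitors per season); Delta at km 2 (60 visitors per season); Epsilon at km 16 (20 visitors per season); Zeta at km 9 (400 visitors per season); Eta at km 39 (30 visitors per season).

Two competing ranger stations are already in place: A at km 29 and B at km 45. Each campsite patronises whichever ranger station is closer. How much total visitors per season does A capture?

589

The indifferent point is the midpoint (29+45)/2 = 37; campsites left of it (closer to A at 29) go to A, those right go to B.
  Delta at 2 (w=60) → A
  Alpha at 4 (w=100) → A
  Zeta at 9 (w=400) → A
  Epsilon at 16 (w=20) → A
  Beta at 18 (w=9) → A
  Eta at 39 (w=30) → B
  Gamma at 43 (w=7) → B
A captures 589; B captures 37.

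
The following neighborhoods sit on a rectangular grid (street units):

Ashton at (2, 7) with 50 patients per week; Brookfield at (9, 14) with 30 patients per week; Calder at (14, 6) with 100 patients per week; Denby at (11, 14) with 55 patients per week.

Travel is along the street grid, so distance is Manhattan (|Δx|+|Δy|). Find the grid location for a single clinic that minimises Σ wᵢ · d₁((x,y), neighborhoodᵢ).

Manhattan distance separates: Σwᵢ(|x−xᵢ|+|y−yᵢ|) = Σwᵢ|x−xᵢ| + Σwᵢ|y−yᵢ|, so x and y are optimised independently as 1-D weighted medians.
Total weight W = 235; half = 117.5.
x-coordinate, sorted with cumulative weight:
  x=2 (Ashton, w=50) cum 50
  x=9 (Brookfield, w=30) cum 80
  x=11 (Denby, w=55) cum 135  ← median
  x=14 (Calder, w=100) cum 235
⇒ x* = 11
y-coordinate, sorted with cumulative weight:
  y=6 (Calder, w=100) cum 100
  y=7 (Ashton, w=50) cum 150  ← median
  y=14 (Brookfield, w=30) cum 180
  y=14 (Denby, w=55) cum 235
⇒ y* = 7

(11, 7)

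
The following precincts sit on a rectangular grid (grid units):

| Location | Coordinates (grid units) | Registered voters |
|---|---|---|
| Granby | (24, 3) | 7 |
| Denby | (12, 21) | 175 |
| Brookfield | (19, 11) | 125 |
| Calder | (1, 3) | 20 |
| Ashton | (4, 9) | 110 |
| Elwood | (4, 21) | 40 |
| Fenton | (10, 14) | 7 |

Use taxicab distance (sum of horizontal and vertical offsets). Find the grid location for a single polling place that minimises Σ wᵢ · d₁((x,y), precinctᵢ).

(12, 11)

Manhattan distance separates: Σwᵢ(|x−xᵢ|+|y−yᵢ|) = Σwᵢ|x−xᵢ| + Σwᵢ|y−yᵢ|, so x and y are optimised independently as 1-D weighted medians.
Total weight W = 484; half = 242.
x-coordinate, sorted with cumulative weight:
  x=1 (Calder, w=20) cum 20
  x=4 (Ashton, w=110) cum 130
  x=4 (Elwood, w=40) cum 170
  x=10 (Fenton, w=7) cum 177
  x=12 (Denby, w=175) cum 352  ← median
  x=19 (Brookfield, w=125) cum 477
  x=24 (Granby, w=7) cum 484
⇒ x* = 12
y-coordinate, sorted with cumulative weight:
  y=3 (Granby, w=7) cum 7
  y=3 (Calder, w=20) cum 27
  y=9 (Ashton, w=110) cum 137
  y=11 (Brookfield, w=125) cum 262  ← median
  y=14 (Fenton, w=7) cum 269
  y=21 (Denby, w=175) cum 444
  y=21 (Elwood, w=40) cum 484
⇒ y* = 11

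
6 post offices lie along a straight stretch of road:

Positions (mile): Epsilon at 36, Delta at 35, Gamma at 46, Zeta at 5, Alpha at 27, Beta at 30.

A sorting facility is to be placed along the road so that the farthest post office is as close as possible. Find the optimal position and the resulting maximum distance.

The 1-center on a line is the midpoint of the two extreme points: leftmost at 5, rightmost at 46.
Optimal location = (5 + 46)/2 = 25.5; maximum distance = (46 − 5)/2 = 20.5.

location 25.5, max distance 20.5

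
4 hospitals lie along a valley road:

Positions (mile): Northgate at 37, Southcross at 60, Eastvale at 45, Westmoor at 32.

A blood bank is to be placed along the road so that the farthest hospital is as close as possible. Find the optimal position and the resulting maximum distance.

The 1-center on a line is the midpoint of the two extreme points: leftmost at 32, rightmost at 60.
Optimal location = (32 + 60)/2 = 46; maximum distance = (60 − 32)/2 = 14.

location 46, max distance 14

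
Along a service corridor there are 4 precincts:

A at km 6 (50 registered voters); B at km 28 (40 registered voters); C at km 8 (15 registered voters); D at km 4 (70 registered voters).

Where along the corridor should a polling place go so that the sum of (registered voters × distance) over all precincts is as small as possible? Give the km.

For a sum of weighted absolute distances on a line, the optimum is the weighted median (not the mean). Total weight W = 175; half-weight = 87.5.
Sort by position and accumulate weight:
  km 4 (D, w=70) → cum 70
  km 6 (A, w=50) → cum 120  ≥ 87.5 → median here
  km 8 (C, w=15) → cum 135
  km 28 (B, w=40) → cum 175
Optimal location: km 6.

x = 6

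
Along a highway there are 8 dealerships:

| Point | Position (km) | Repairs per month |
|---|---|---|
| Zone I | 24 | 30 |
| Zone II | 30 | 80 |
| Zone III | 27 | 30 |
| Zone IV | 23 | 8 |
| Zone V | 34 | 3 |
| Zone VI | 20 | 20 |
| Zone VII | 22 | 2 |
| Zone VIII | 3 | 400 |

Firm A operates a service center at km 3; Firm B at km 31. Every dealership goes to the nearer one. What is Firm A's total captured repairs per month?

400

The indifferent point is the midpoint (3+31)/2 = 17; dealerships left of it (closer to Firm A at 3) go to Firm A, those right go to Firm B.
  Zone VIII at 3 (w=400) → Firm A
  Zone VI at 20 (w=20) → Firm B
  Zone VII at 22 (w=2) → Firm B
  Zone IV at 23 (w=8) → Firm B
  Zone I at 24 (w=30) → Firm B
  Zone III at 27 (w=30) → Firm B
  Zone II at 30 (w=80) → Firm B
  Zone V at 34 (w=3) → Firm B
Firm A captures 400; Firm B captures 173.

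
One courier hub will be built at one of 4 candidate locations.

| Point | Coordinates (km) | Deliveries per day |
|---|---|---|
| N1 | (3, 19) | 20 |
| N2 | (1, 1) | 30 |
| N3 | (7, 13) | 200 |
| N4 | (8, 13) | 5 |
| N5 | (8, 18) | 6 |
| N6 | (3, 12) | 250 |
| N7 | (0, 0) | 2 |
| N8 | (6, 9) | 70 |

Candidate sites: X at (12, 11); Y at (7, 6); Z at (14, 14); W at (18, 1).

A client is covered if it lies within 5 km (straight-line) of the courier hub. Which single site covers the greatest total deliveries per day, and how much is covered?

Coverage radius r = 5 km; a point is covered iff (Δx)²+(Δy)² ≤ 5² = 25.
  X (12, 11): covers {N4} → 5
  Y (7, 6): covers {N8} → 70
  Z (14, 14): covers {none} → 0
  W (18, 1): covers {none} → 0
Maximum coverage at Y: 70 deliveries per day.

Y, covering 70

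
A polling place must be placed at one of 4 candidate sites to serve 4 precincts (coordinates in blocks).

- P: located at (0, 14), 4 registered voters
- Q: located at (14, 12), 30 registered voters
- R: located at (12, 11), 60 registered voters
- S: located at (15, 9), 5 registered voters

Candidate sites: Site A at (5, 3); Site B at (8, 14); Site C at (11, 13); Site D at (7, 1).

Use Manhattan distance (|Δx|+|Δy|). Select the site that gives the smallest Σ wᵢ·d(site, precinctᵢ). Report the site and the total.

Total weighted distance at each candidate:
  Site A (5, 3): total = 1584
  Site B (8, 14): total = 752
  Site C (11, 13): total = 388
  Site D (7, 1): total = 1600
Minimum is at Site C with total 388 blocks.

Site C, total 388 blocks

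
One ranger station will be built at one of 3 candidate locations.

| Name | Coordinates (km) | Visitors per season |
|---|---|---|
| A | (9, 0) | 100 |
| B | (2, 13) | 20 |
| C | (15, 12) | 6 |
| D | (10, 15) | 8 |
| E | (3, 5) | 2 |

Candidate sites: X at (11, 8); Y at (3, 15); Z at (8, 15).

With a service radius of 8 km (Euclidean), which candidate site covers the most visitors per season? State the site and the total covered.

Z, covering 34

Coverage radius r = 8 km; a point is covered iff (Δx)²+(Δy)² ≤ 8² = 64.
  X (11, 8): covers {C, D} → 14
  Y (3, 15): covers {B, D} → 28
  Z (8, 15): covers {B, C, D} → 34
Maximum coverage at Z: 34 visitors per season.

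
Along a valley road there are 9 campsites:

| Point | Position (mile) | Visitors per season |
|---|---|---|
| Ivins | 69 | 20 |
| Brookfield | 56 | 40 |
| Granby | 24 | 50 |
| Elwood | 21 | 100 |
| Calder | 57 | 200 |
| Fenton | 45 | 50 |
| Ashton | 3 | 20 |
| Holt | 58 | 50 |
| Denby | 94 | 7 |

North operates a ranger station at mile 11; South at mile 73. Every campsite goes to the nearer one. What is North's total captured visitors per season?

170

The indifferent point is the midpoint (11+73)/2 = 42; campsites left of it (closer to North at 11) go to North, those right go to South.
  Ashton at 3 (w=20) → North
  Elwood at 21 (w=100) → North
  Granby at 24 (w=50) → North
  Fenton at 45 (w=50) → South
  Brookfield at 56 (w=40) → South
  Calder at 57 (w=200) → South
  Holt at 58 (w=50) → South
  Ivins at 69 (w=20) → South
  Denby at 94 (w=7) → South
North captures 170; South captures 367.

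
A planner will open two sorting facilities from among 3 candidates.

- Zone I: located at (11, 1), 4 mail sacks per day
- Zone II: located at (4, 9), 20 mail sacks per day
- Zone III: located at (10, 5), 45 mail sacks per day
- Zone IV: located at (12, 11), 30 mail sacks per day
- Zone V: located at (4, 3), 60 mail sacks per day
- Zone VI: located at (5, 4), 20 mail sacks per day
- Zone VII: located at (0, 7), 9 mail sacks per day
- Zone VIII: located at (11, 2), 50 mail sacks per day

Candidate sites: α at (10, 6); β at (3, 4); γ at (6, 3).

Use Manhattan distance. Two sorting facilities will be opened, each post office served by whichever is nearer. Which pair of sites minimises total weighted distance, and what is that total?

{α, β}, total 863

Evaluate every pair (each demand assigned to the nearer of the two):
  {α, β}: total = 863
  {α, γ}: total = 939
  {β, γ}: total = 1352
Best pair: {α, β} with total 863.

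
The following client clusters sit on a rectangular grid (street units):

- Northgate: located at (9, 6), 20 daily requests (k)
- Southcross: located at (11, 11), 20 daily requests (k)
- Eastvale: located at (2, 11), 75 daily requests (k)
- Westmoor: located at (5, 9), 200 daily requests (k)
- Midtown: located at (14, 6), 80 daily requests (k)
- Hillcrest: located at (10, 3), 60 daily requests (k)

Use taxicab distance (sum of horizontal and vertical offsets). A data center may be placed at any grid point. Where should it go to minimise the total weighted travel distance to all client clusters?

Manhattan distance separates: Σwᵢ(|x−xᵢ|+|y−yᵢ|) = Σwᵢ|x−xᵢ| + Σwᵢ|y−yᵢ|, so x and y are optimised independently as 1-D weighted medians.
Total weight W = 455; half = 227.5.
x-coordinate, sorted with cumulative weight:
  x=2 (Eastvale, w=75) cum 75
  x=5 (Westmoor, w=200) cum 275  ← median
  x=9 (Northgate, w=20) cum 295
  x=10 (Hillcrest, w=60) cum 355
  x=11 (Southcross, w=20) cum 375
  x=14 (Midtown, w=80) cum 455
⇒ x* = 5
y-coordinate, sorted with cumulative weight:
  y=3 (Hillcrest, w=60) cum 60
  y=6 (Northgate, w=20) cum 80
  y=6 (Midtown, w=80) cum 160
  y=9 (Westmoor, w=200) cum 360  ← median
  y=11 (Southcross, w=20) cum 380
  y=11 (Eastvale, w=75) cum 455
⇒ y* = 9

(5, 9)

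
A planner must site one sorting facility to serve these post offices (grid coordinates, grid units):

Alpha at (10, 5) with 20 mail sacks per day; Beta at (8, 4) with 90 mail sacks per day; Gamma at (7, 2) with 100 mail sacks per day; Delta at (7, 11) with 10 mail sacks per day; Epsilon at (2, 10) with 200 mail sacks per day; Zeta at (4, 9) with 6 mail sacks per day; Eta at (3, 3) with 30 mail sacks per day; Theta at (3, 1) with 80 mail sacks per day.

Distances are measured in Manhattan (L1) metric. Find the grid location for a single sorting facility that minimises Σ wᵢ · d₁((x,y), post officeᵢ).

Manhattan distance separates: Σwᵢ(|x−xᵢ|+|y−yᵢ|) = Σwᵢ|x−xᵢ| + Σwᵢ|y−yᵢ|, so x and y are optimised independently as 1-D weighted medians.
Total weight W = 536; half = 268.
x-coordinate, sorted with cumulative weight:
  x=2 (Epsilon, w=200) cum 200
  x=3 (Eta, w=30) cum 230
  x=3 (Theta, w=80) cum 310  ← median
  x=4 (Zeta, w=6) cum 316
  x=7 (Gamma, w=100) cum 416
  x=7 (Delta, w=10) cum 426
  x=8 (Beta, w=90) cum 516
  x=10 (Alpha, w=20) cum 536
⇒ x* = 3
y-coordinate, sorted with cumulative weight:
  y=1 (Theta, w=80) cum 80
  y=2 (Gamma, w=100) cum 180
  y=3 (Eta, w=30) cum 210
  y=4 (Beta, w=90) cum 300  ← median
  y=5 (Alpha, w=20) cum 320
  y=9 (Zeta, w=6) cum 326
  y=10 (Epsilon, w=200) cum 526
  y=11 (Delta, w=10) cum 536
⇒ y* = 4

(3, 4)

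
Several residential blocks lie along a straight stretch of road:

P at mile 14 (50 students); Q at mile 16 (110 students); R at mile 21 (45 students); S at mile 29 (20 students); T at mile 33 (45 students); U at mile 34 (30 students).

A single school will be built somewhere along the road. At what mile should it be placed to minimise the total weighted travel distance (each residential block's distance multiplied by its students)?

x = 16

For a sum of weighted absolute distances on a line, the optimum is the weighted median (not the mean). Total weight W = 300; half-weight = 150.
Sort by position and accumulate weight:
  mile 14 (P, w=50) → cum 50
  mile 16 (Q, w=110) → cum 160  ≥ 150 → median here
  mile 21 (R, w=45) → cum 205
  mile 29 (S, w=20) → cum 225
  mile 33 (T, w=45) → cum 270
  mile 34 (U, w=30) → cum 300
Optimal location: mile 16.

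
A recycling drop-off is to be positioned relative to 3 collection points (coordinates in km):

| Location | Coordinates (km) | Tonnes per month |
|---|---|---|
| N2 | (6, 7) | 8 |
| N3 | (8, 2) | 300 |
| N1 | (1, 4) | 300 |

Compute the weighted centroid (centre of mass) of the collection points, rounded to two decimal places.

The minimiser of Σwᵢ‖p−pᵢ‖² is the weighted centroid p* = (Σwᵢpᵢ)/(Σwᵢ).
Σwᵢ = 608.
Σwᵢxᵢ = 8·6 + 300·8 + 300·1 = 2748.
Σwᵢyᵢ = 8·7 + 300·2 + 300·4 = 1856.
x* = 2748/608 = 4.52, y* = 1856/608 = 3.05.

(4.52, 3.05)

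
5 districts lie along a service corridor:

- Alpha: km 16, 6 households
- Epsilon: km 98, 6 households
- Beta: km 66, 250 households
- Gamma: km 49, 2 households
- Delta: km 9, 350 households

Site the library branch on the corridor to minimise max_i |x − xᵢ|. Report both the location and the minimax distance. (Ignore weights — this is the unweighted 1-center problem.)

location 53.5, max distance 44.5

The 1-center on a line is the midpoint of the two extreme points: leftmost at 9, rightmost at 98.
Optimal location = (9 + 98)/2 = 53.5; maximum distance = (98 − 9)/2 = 44.5.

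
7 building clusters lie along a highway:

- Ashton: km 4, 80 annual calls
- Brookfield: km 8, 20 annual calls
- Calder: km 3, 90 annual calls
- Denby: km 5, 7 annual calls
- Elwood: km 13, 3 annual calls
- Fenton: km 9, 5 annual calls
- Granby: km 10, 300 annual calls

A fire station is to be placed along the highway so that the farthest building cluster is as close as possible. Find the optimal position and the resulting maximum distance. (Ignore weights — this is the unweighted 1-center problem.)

location 8, max distance 5

The 1-center on a line is the midpoint of the two extreme points: leftmost at 3, rightmost at 13.
Optimal location = (3 + 13)/2 = 8; maximum distance = (13 − 3)/2 = 5.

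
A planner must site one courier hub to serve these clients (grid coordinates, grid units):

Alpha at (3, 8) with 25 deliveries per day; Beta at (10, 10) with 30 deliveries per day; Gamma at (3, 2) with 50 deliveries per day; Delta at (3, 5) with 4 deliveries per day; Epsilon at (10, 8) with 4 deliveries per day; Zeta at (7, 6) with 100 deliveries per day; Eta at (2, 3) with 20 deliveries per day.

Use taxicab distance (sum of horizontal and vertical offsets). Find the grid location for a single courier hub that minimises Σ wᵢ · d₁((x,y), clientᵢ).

(7, 6)

Manhattan distance separates: Σwᵢ(|x−xᵢ|+|y−yᵢ|) = Σwᵢ|x−xᵢ| + Σwᵢ|y−yᵢ|, so x and y are optimised independently as 1-D weighted medians.
Total weight W = 233; half = 116.5.
x-coordinate, sorted with cumulative weight:
  x=2 (Eta, w=20) cum 20
  x=3 (Alpha, w=25) cum 45
  x=3 (Gamma, w=50) cum 95
  x=3 (Delta, w=4) cum 99
  x=7 (Zeta, w=100) cum 199  ← median
  x=10 (Beta, w=30) cum 229
  x=10 (Epsilon, w=4) cum 233
⇒ x* = 7
y-coordinate, sorted with cumulative weight:
  y=2 (Gamma, w=50) cum 50
  y=3 (Eta, w=20) cum 70
  y=5 (Delta, w=4) cum 74
  y=6 (Zeta, w=100) cum 174  ← median
  y=8 (Alpha, w=25) cum 199
  y=8 (Epsilon, w=4) cum 203
  y=10 (Beta, w=30) cum 233
⇒ y* = 6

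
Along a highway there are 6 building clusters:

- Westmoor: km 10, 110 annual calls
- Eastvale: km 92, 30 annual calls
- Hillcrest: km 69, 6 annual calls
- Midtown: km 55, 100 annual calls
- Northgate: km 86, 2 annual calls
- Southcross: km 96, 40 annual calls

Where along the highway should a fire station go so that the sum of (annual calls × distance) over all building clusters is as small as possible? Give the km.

x = 55

For a sum of weighted absolute distances on a line, the optimum is the weighted median (not the mean). Total weight W = 288; half-weight = 144.
Sort by position and accumulate weight:
  km 10 (Westmoor, w=110) → cum 110
  km 55 (Midtown, w=100) → cum 210  ≥ 144 → median here
  km 69 (Hillcrest, w=6) → cum 216
  km 86 (Northgate, w=2) → cum 218
  km 92 (Eastvale, w=30) → cum 248
  km 96 (Southcross, w=40) → cum 288
Optimal location: km 55.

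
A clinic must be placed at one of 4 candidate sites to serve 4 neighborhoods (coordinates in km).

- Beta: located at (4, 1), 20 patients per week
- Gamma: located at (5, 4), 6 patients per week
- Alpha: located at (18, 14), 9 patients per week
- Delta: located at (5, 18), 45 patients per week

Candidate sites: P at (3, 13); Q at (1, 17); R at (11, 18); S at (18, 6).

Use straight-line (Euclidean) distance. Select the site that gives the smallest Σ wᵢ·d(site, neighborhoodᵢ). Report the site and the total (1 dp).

Total weighted distance at each candidate:
  P (3, 13): total = 673.8
  Q (1, 17): total = 748.1
  R (11, 18): total = 801.6
  S (18, 6): total = 1244.4
Minimum is at P with total 673.8 km.

P, total 673.8 km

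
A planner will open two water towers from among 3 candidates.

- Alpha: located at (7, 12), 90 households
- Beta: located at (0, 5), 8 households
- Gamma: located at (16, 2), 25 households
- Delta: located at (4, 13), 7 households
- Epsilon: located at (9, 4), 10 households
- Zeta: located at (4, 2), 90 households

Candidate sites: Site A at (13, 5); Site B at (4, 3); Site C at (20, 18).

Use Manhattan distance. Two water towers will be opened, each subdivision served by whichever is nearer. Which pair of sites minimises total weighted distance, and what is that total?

Evaluate every pair (each demand assigned to the nearer of the two):
  {Site A, Site B}: total = 1488
  {Site B, Site C}: total = 1673
  {Site A, Site C}: total = 2673
Best pair: {Site A, Site B} with total 1488.

{Site A, Site B}, total 1488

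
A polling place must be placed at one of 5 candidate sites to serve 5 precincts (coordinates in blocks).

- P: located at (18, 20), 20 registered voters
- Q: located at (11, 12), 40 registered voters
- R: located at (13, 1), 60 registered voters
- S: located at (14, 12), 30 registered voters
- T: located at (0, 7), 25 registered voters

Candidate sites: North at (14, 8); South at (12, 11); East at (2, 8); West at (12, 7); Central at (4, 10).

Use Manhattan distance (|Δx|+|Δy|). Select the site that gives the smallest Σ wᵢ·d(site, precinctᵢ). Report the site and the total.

South, total 1530 blocks

Total weighted distance at each candidate:
  North (14, 8): total = 1575
  South (12, 11): total = 1530
  East (2, 8): total = 2715
  West (12, 7): total = 1550
  Central (4, 10): total = 2455
Minimum is at South with total 1530 blocks.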